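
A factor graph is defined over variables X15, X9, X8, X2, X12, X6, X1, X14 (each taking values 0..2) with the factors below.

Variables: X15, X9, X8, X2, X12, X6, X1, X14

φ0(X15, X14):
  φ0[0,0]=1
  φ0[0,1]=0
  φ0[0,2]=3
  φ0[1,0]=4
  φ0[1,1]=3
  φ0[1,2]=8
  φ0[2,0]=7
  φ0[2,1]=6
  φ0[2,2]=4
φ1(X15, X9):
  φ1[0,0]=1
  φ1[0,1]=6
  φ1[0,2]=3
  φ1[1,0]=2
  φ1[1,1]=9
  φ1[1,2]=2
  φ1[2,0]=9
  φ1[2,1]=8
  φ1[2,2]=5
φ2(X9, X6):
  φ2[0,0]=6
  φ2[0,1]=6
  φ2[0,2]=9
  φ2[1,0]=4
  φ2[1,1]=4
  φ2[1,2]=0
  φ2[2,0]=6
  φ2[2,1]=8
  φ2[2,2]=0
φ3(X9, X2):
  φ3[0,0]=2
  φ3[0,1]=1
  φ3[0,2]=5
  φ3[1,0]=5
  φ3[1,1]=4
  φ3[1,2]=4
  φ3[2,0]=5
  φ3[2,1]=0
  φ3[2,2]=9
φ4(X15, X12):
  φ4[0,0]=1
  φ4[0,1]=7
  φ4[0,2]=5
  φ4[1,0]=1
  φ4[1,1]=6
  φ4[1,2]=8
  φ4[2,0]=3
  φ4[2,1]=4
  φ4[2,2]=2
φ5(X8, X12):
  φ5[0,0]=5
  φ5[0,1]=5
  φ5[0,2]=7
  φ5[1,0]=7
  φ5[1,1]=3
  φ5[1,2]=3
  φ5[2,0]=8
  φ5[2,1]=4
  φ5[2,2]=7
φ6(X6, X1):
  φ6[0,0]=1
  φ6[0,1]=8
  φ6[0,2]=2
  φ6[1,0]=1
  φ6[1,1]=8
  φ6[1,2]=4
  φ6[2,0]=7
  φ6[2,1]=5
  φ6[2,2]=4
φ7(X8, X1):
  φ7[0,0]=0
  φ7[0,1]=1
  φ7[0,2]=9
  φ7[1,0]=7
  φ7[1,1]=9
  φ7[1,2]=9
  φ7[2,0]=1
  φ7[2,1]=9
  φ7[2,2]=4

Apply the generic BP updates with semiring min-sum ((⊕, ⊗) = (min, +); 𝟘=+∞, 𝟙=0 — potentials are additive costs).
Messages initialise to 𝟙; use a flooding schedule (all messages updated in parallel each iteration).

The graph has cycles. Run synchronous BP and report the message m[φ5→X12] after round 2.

message @ round 2 = [5, 3, 3]

init: all messages = 𝟙 over 3 values
r1 m[φ0→X15] = [0, 3, 4]
r1 m[φ0→X14] = [1, 0, 3]
r1 m[φ1→X15] = [1, 2, 5]
r1 m[φ1→X9] = [1, 6, 2]
r1 m[φ2→X9] = [6, 0, 0]
r1 m[φ2→X6] = [4, 4, 0]
r1 m[φ3→X9] = [1, 4, 0]
r1 m[φ3→X2] = [2, 0, 4]
r1 m[φ4→X15] = [1, 1, 2]
r1 m[φ4→X12] = [1, 4, 2]
r1 m[φ5→X8] = [5, 3, 4]
r1 m[φ5→X12] = [5, 3, 3]
r1 m[φ6→X6] = [1, 1, 4]
r1 m[φ6→X1] = [1, 5, 2]
r1 m[φ7→X8] = [0, 7, 1]
r1 m[φ7→X1] = [0, 1, 4]
r1 m[X15→φ0] = [0, 0, 0]
r1 m[X15→φ1] = [0, 0, 0]
r1 m[X15→φ4] = [0, 0, 0]
r1 m[X9→φ1] = [0, 0, 0]
r1 m[X9→φ2] = [0, 0, 0]
r1 m[X9→φ3] = [0, 0, 0]
r1 m[X8→φ5] = [0, 0, 0]
r1 m[X8→φ7] = [0, 0, 0]
r1 m[X2→φ3] = [0, 0, 0]
r1 m[X12→φ4] = [0, 0, 0]
r1 m[X12→φ5] = [0, 0, 0]
r1 m[X6→φ2] = [0, 0, 0]
r1 m[X6→φ6] = [0, 0, 0]
r1 m[X1→φ6] = [0, 0, 0]
r1 m[X1→φ7] = [0, 0, 0]
r1 m[X14→φ0] = [0, 0, 0]
r2 m[φ0→X15] = [0, 3, 4]
r2 m[φ0→X14] = [1, 0, 3]
r2 m[φ1→X15] = [1, 2, 5]
r2 m[φ1→X9] = [1, 6, 2]
r2 m[φ2→X9] = [6, 0, 0]
r2 m[φ2→X6] = [4, 4, 0]
r2 m[φ3→X9] = [1, 4, 0]
r2 m[φ3→X2] = [2, 0, 4]
r2 m[φ4→X15] = [1, 1, 2]
r2 m[φ4→X12] = [1, 4, 2]
r2 m[φ5→X8] = [5, 3, 4]
r2 m[φ5→X12] = [5, 3, 3]
r2 m[φ6→X6] = [1, 1, 4]
r2 m[φ6→X1] = [1, 5, 2]
r2 m[φ7→X8] = [0, 7, 1]
r2 m[φ7→X1] = [0, 1, 4]
r2 m[X15→φ0] = [2, 3, 7]
r2 m[X15→φ1] = [1, 4, 6]
r2 m[X15→φ4] = [1, 5, 9]
r2 m[X9→φ1] = [7, 4, 0]
r2 m[X9→φ2] = [2, 10, 2]
r2 m[X9→φ3] = [7, 6, 2]
r2 m[X8→φ5] = [0, 7, 1]
r2 m[X8→φ7] = [5, 3, 4]
r2 m[X2→φ3] = [0, 0, 0]
r2 m[X12→φ4] = [5, 3, 3]
r2 m[X12→φ5] = [1, 4, 2]
r2 m[X6→φ2] = [1, 1, 4]
r2 m[X6→φ6] = [4, 4, 0]
r2 m[X1→φ6] = [0, 1, 4]
r2 m[X1→φ7] = [1, 5, 2]
r2 m[X14→φ0] = [0, 0, 0]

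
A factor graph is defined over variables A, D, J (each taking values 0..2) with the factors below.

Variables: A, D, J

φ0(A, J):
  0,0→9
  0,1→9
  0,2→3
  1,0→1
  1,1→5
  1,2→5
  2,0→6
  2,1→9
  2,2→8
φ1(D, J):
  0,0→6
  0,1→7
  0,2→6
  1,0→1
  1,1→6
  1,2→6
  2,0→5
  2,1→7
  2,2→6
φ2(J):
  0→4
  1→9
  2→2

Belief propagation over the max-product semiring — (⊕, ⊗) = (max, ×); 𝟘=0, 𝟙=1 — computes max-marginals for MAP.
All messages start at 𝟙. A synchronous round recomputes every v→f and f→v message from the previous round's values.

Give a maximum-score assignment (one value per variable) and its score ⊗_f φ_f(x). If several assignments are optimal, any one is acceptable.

assignment: (A=0, D=0, J=1); score = 567

init: all messages = 𝟙 over 3 values
r1 m[φ0→A] = [9, 5, 9]
r1 m[φ0→J] = [9, 9, 8]
r1 m[φ1→D] = [7, 6, 7]
r1 m[φ1→J] = [6, 7, 6]
r1 m[φ2→J] = [4, 9, 2]
r1 m[A→φ0] = [1, 1, 1]
r1 m[D→φ1] = [1, 1, 1]
r1 m[J→φ0] = [1, 1, 1]
r1 m[J→φ1] = [1, 1, 1]
r1 m[J→φ2] = [1, 1, 1]
r2 m[φ0→A] = [9, 5, 9]
r2 m[φ0→J] = [9, 9, 8]
r2 m[φ1→D] = [7, 6, 7]
r2 m[φ1→J] = [6, 7, 6]
r2 m[φ2→J] = [4, 9, 2]
r2 m[A→φ0] = [1, 1, 1]
r2 m[D→φ1] = [1, 1, 1]
r2 m[J→φ0] = [24, 63, 12]
r2 m[J→φ1] = [36, 81, 16]
r2 m[J→φ2] = [54, 63, 48]
r3 m[φ0→A] = [567, 315, 567]
r3 m[φ0→J] = [9, 9, 8]
r3 m[φ1→D] = [567, 486, 567]
r3 m[φ1→J] = [6, 7, 6]
r3 m[φ2→J] = [4, 9, 2]
r3 m[A→φ0] = [1, 1, 1]
r3 m[D→φ1] = [1, 1, 1]
r3 m[J→φ0] = [24, 63, 12]
r3 m[J→φ1] = [36, 81, 16]
r3 m[J→φ2] = [54, 63, 48]
r4 m[φ0→A] = [567, 315, 567]
r4 m[φ0→J] = [9, 9, 8]
r4 m[φ1→D] = [567, 486, 567]
r4 m[φ1→J] = [6, 7, 6]
r4 m[φ2→J] = [4, 9, 2]
r4 m[A→φ0] = [1, 1, 1]
r4 m[D→φ1] = [1, 1, 1]
r4 m[J→φ0] = [24, 63, 12]
r4 m[J→φ1] = [36, 81, 16]
r4 m[J→φ2] = [54, 63, 48]
fixed point reached at round 4
traceback from A: (A=0, D=0, J=1), score=567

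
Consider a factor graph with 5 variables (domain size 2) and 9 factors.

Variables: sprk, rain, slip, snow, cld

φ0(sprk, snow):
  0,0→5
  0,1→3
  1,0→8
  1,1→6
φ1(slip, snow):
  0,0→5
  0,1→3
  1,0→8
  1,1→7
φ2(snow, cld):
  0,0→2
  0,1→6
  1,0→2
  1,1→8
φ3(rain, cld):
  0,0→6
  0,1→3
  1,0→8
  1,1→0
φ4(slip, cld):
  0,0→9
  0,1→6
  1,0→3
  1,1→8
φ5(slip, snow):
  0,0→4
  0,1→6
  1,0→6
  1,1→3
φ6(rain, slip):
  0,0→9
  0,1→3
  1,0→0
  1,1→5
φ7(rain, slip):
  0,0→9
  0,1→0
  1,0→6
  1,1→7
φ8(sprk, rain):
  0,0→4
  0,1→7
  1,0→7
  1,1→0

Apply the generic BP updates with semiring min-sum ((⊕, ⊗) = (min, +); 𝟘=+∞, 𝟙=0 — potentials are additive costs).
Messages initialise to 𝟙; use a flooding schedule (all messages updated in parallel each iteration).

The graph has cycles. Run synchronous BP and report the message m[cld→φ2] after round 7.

init: all messages = 𝟙 over 2 values
r1 m[φ0→sprk] = [3, 6]
r1 m[φ0→snow] = [5, 3]
r1 m[φ1→slip] = [3, 7]
r1 m[φ1→snow] = [5, 3]
r1 m[φ2→snow] = [2, 2]
r1 m[φ2→cld] = [2, 6]
r1 m[φ3→rain] = [3, 0]
r1 m[φ3→cld] = [6, 0]
r1 m[φ4→slip] = [6, 3]
r1 m[φ4→cld] = [3, 6]
r1 m[φ5→slip] = [4, 3]
r1 m[φ5→snow] = [4, 3]
r1 m[φ6→rain] = [3, 0]
r1 m[φ6→slip] = [0, 3]
r1 m[φ7→rain] = [0, 6]
r1 m[φ7→slip] = [6, 0]
r1 m[φ8→sprk] = [4, 0]
r1 m[φ8→rain] = [4, 0]
r1 m[sprk→φ0] = [0, 0]
r1 m[sprk→φ8] = [0, 0]
r1 m[rain→φ3] = [0, 0]
r1 m[rain→φ6] = [0, 0]
r1 m[rain→φ7] = [0, 0]
r1 m[rain→φ8] = [0, 0]
r1 m[slip→φ1] = [0, 0]
r1 m[slip→φ4] = [0, 0]
r1 m[slip→φ5] = [0, 0]
r1 m[slip→φ6] = [0, 0]
r1 m[slip→φ7] = [0, 0]
r1 m[snow→φ0] = [0, 0]
r1 m[snow→φ1] = [0, 0]
r1 m[snow→φ2] = [0, 0]
r1 m[snow→φ5] = [0, 0]
r1 m[cld→φ2] = [0, 0]
r1 m[cld→φ3] = [0, 0]
r1 m[cld→φ4] = [0, 0]
r2 m[φ0→sprk] = [3, 6]
r2 m[φ0→snow] = [5, 3]
r2 m[φ1→slip] = [3, 7]
r2 m[φ1→snow] = [5, 3]
r2 m[φ2→snow] = [2, 2]
r2 m[φ2→cld] = [2, 6]
r2 m[φ3→rain] = [3, 0]
r2 m[φ3→cld] = [6, 0]
r2 m[φ4→slip] = [6, 3]
r2 m[φ4→cld] = [3, 6]
r2 m[φ5→slip] = [4, 3]
r2 m[φ5→snow] = [4, 3]
r2 m[φ6→rain] = [3, 0]
r2 m[φ6→slip] = [0, 3]
r2 m[φ7→rain] = [0, 6]
r2 m[φ7→slip] = [6, 0]
r2 m[φ8→sprk] = [4, 0]
r2 m[φ8→rain] = [4, 0]
r2 m[sprk→φ0] = [4, 0]
r2 m[sprk→φ8] = [3, 6]
r2 m[rain→φ3] = [7, 6]
r2 m[rain→φ6] = [7, 6]
r2 m[rain→φ7] = [10, 0]
r2 m[rain→φ8] = [6, 6]
r2 m[slip→φ1] = [16, 9]
r2 m[slip→φ4] = [13, 13]
r2 m[slip→φ5] = [15, 13]
r2 m[slip→φ6] = [19, 13]
r2 m[slip→φ7] = [13, 16]
r2 m[snow→φ0] = [11, 8]
r2 m[snow→φ1] = [11, 8]
r2 m[snow→φ2] = [14, 9]
r2 m[snow→φ5] = [12, 8]
r2 m[cld→φ2] = [9, 6]
r2 m[cld→φ3] = [5, 12]
r2 m[cld→φ4] = [8, 6]
r3 m[φ0→sprk] = [11, 14]
r3 m[φ0→snow] = [8, 6]
r3 m[φ1→slip] = [11, 15]
r3 m[φ1→snow] = [17, 16]
r3 m[φ2→snow] = [11, 11]
r3 m[φ2→cld] = [11, 17]
r3 m[φ3→rain] = [11, 12]
r3 m[φ3→cld] = [13, 6]
r3 m[φ4→slip] = [12, 11]
r3 m[φ4→cld] = [16, 19]
r3 m[φ5→slip] = [14, 11]
r3 m[φ5→snow] = [19, 16]
r3 m[φ6→rain] = [16, 18]
r3 m[φ6→slip] = [6, 10]
r3 m[φ7→rain] = [16, 19]
r3 m[φ7→slip] = [6, 7]
r3 m[φ8→sprk] = [10, 6]
r3 m[φ8→rain] = [7, 6]
r3 m[sprk→φ0] = [4, 0]
r3 m[sprk→φ8] = [3, 6]
r3 m[rain→φ3] = [7, 6]
r3 m[rain→φ6] = [7, 6]
r3 m[rain→φ7] = [10, 0]
r3 m[rain→φ8] = [6, 6]
r3 m[slip→φ1] = [16, 9]
r3 m[slip→φ4] = [13, 13]
r3 m[slip→φ5] = [15, 13]
r3 m[slip→φ6] = [19, 13]
r3 m[slip→φ7] = [13, 16]
r3 m[snow→φ0] = [11, 8]
r3 m[snow→φ1] = [11, 8]
r3 m[snow→φ2] = [14, 9]
r3 m[snow→φ5] = [12, 8]
r3 m[cld→φ2] = [9, 6]
r3 m[cld→φ3] = [5, 12]
r3 m[cld→φ4] = [8, 6]
r4 m[φ0→sprk] = [11, 14]
r4 m[φ0→snow] = [8, 6]
r4 m[φ1→slip] = [11, 15]
r4 m[φ1→snow] = [17, 16]
r4 m[φ2→snow] = [11, 11]
r4 m[φ2→cld] = [11, 17]
r4 m[φ3→rain] = [11, 12]
r4 m[φ3→cld] = [13, 6]
r4 m[φ4→slip] = [12, 11]
r4 m[φ4→cld] = [16, 19]
r4 m[φ5→slip] = [14, 11]
r4 m[φ5→snow] = [19, 16]
r4 m[φ6→rain] = [16, 18]
r4 m[φ6→slip] = [6, 10]
r4 m[φ7→rain] = [16, 19]
r4 m[φ7→slip] = [6, 7]
r4 m[φ8→sprk] = [10, 6]
r4 m[φ8→rain] = [7, 6]
r4 m[sprk→φ0] = [10, 6]
r4 m[sprk→φ8] = [11, 14]
r4 m[rain→φ3] = [39, 43]
r4 m[rain→φ6] = [34, 37]
r4 m[rain→φ7] = [34, 36]
r4 m[rain→φ8] = [43, 49]
r4 m[slip→φ1] = [38, 39]
r4 m[slip→φ4] = [37, 43]
r4 m[slip→φ5] = [35, 43]
r4 m[slip→φ6] = [43, 44]
r4 m[slip→φ7] = [43, 47]
r4 m[snow→φ0] = [47, 43]
r4 m[snow→φ1] = [38, 33]
r4 m[snow→φ2] = [44, 38]
r4 m[snow→φ5] = [36, 33]
r4 m[cld→φ2] = [29, 25]
r4 m[cld→φ3] = [27, 36]
r4 m[cld→φ4] = [24, 23]
r5 m[φ0→sprk] = [46, 49]
r5 m[φ0→snow] = [14, 12]
r5 m[φ1→slip] = [36, 40]
r5 m[φ1→snow] = [43, 41]
r5 m[φ2→snow] = [31, 31]
r5 m[φ2→cld] = [40, 46]
r5 m[φ3→rain] = [33, 35]
r5 m[φ3→cld] = [45, 42]
r5 m[φ4→slip] = [29, 27]
r5 m[φ4→cld] = [46, 43]
r5 m[φ5→slip] = [39, 36]
r5 m[φ5→snow] = [39, 41]
r5 m[φ6→rain] = [47, 43]
r5 m[φ6→slip] = [37, 37]
r5 m[φ7→rain] = [47, 49]
r5 m[φ7→slip] = [42, 34]
r5 m[φ8→sprk] = [47, 49]
r5 m[φ8→rain] = [15, 14]
r5 m[sprk→φ0] = [10, 6]
r5 m[sprk→φ8] = [11, 14]
r5 m[rain→φ3] = [39, 43]
r5 m[rain→φ6] = [34, 37]
r5 m[rain→φ7] = [34, 36]
r5 m[rain→φ8] = [43, 49]
r5 m[slip→φ1] = [38, 39]
r5 m[slip→φ4] = [37, 43]
r5 m[slip→φ5] = [35, 43]
r5 m[slip→φ6] = [43, 44]
r5 m[slip→φ7] = [43, 47]
r5 m[snow→φ0] = [47, 43]
r5 m[snow→φ1] = [38, 33]
r5 m[snow→φ2] = [44, 38]
r5 m[snow→φ5] = [36, 33]
r5 m[cld→φ2] = [29, 25]
r5 m[cld→φ3] = [27, 36]
r5 m[cld→φ4] = [24, 23]
r6 m[φ0→sprk] = [46, 49]
r6 m[φ0→snow] = [14, 12]
r6 m[φ1→slip] = [36, 40]
r6 m[φ1→snow] = [43, 41]
r6 m[φ2→snow] = [31, 31]
r6 m[φ2→cld] = [40, 46]
r6 m[φ3→rain] = [33, 35]
r6 m[φ3→cld] = [45, 42]
r6 m[φ4→slip] = [29, 27]
r6 m[φ4→cld] = [46, 43]
r6 m[φ5→slip] = [39, 36]
r6 m[φ5→snow] = [39, 41]
r6 m[φ6→rain] = [47, 43]
r6 m[φ6→slip] = [37, 37]
r6 m[φ7→rain] = [47, 49]
r6 m[φ7→slip] = [42, 34]
r6 m[φ8→sprk] = [47, 49]
r6 m[φ8→rain] = [15, 14]
r6 m[sprk→φ0] = [47, 49]
r6 m[sprk→φ8] = [46, 49]
r6 m[rain→φ3] = [109, 106]
r6 m[rain→φ6] = [95, 98]
r6 m[rain→φ7] = [95, 92]
r6 m[rain→φ8] = [127, 127]
r6 m[slip→φ1] = [147, 134]
r6 m[slip→φ4] = [154, 147]
r6 m[slip→φ5] = [144, 138]
r6 m[slip→φ6] = [146, 137]
r6 m[slip→φ7] = [141, 140]
r6 m[snow→φ0] = [113, 113]
r6 m[snow→φ1] = [84, 84]
r6 m[snow→φ2] = [96, 94]
r6 m[snow→φ5] = [88, 84]
r6 m[cld→φ2] = [91, 85]
r6 m[cld→φ3] = [86, 89]
r6 m[cld→φ4] = [85, 88]
r7 m[φ0→sprk] = [116, 119]
r7 m[φ0→snow] = [52, 50]
r7 m[φ1→slip] = [87, 91]
r7 m[φ1→snow] = [142, 141]
r7 m[φ2→snow] = [91, 93]
r7 m[φ2→cld] = [96, 102]
r7 m[φ3→rain] = [92, 89]
r7 m[φ3→cld] = [114, 106]
r7 m[φ4→slip] = [94, 88]
r7 m[φ4→cld] = [150, 155]
r7 m[φ5→slip] = [90, 87]
r7 m[φ5→snow] = [144, 141]
r7 m[φ6→rain] = [140, 142]
r7 m[φ6→slip] = [98, 98]
r7 m[φ7→rain] = [140, 147]
r7 m[φ7→slip] = [98, 95]
r7 m[φ8→sprk] = [131, 127]
r7 m[φ8→rain] = [50, 49]
r7 m[sprk→φ0] = [47, 49]
r7 m[sprk→φ8] = [46, 49]
r7 m[rain→φ3] = [109, 106]
r7 m[rain→φ6] = [95, 98]
r7 m[rain→φ7] = [95, 92]
r7 m[rain→φ8] = [127, 127]
r7 m[slip→φ1] = [147, 134]
r7 m[slip→φ4] = [154, 147]
r7 m[slip→φ5] = [144, 138]
r7 m[slip→φ6] = [146, 137]
r7 m[slip→φ7] = [141, 140]
r7 m[snow→φ0] = [113, 113]
r7 m[snow→φ1] = [84, 84]
r7 m[snow→φ2] = [96, 94]
r7 m[snow→φ5] = [88, 84]
r7 m[cld→φ2] = [91, 85]
r7 m[cld→φ3] = [86, 89]
r7 m[cld→φ4] = [85, 88]

message @ round 7 = [91, 85]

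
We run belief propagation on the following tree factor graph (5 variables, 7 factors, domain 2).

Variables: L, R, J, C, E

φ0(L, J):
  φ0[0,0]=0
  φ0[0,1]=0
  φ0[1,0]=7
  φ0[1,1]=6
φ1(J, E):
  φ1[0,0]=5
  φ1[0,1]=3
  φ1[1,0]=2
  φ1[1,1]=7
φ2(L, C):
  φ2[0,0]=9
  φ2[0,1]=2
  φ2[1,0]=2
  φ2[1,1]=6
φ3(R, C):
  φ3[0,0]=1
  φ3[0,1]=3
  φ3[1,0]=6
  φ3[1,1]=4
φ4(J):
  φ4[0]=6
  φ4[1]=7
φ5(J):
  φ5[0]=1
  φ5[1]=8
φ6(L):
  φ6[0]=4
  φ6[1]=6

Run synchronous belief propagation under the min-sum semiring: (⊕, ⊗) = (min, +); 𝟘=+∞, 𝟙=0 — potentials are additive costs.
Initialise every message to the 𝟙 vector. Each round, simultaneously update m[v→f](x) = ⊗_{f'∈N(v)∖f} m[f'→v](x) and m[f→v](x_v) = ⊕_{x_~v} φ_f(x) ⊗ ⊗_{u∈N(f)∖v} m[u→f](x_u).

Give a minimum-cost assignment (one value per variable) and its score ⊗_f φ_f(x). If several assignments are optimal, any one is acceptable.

assignment: (L=0, R=0, J=0, C=1, E=1); score = 19

init: all messages = 𝟙 over 2 values
r1 m[φ0→L] = [0, 6]
r1 m[φ0→J] = [0, 0]
r1 m[φ1→J] = [3, 2]
r1 m[φ1→E] = [2, 3]
r1 m[φ2→L] = [2, 2]
r1 m[φ2→C] = [2, 2]
r1 m[φ3→R] = [1, 4]
r1 m[φ3→C] = [1, 3]
r1 m[φ4→J] = [6, 7]
r1 m[φ5→J] = [1, 8]
r1 m[φ6→L] = [4, 6]
r1 m[L→φ0] = [0, 0]
r1 m[L→φ2] = [0, 0]
r1 m[L→φ6] = [0, 0]
r1 m[R→φ3] = [0, 0]
r1 m[J→φ0] = [0, 0]
r1 m[J→φ1] = [0, 0]
r1 m[J→φ4] = [0, 0]
r1 m[J→φ5] = [0, 0]
r1 m[C→φ2] = [0, 0]
r1 m[C→φ3] = [0, 0]
r1 m[E→φ1] = [0, 0]
r2 m[φ0→L] = [0, 6]
r2 m[φ0→J] = [0, 0]
r2 m[φ1→J] = [3, 2]
r2 m[φ1→E] = [2, 3]
r2 m[φ2→L] = [2, 2]
r2 m[φ2→C] = [2, 2]
r2 m[φ3→R] = [1, 4]
r2 m[φ3→C] = [1, 3]
r2 m[φ4→J] = [6, 7]
r2 m[φ5→J] = [1, 8]
r2 m[φ6→L] = [4, 6]
r2 m[L→φ0] = [6, 8]
r2 m[L→φ2] = [4, 12]
r2 m[L→φ6] = [2, 8]
r2 m[R→φ3] = [0, 0]
r2 m[J→φ0] = [10, 17]
r2 m[J→φ1] = [7, 15]
r2 m[J→φ4] = [4, 10]
r2 m[J→φ5] = [9, 9]
r2 m[C→φ2] = [1, 3]
r2 m[C→φ3] = [2, 2]
r2 m[E→φ1] = [0, 0]
r3 m[φ0→L] = [10, 17]
r3 m[φ0→J] = [6, 6]
r3 m[φ1→J] = [3, 2]
r3 m[φ1→E] = [12, 10]
r3 m[φ2→L] = [5, 3]
r3 m[φ2→C] = [13, 6]
r3 m[φ3→R] = [3, 6]
r3 m[φ3→C] = [1, 3]
r3 m[φ4→J] = [6, 7]
r3 m[φ5→J] = [1, 8]
r3 m[φ6→L] = [4, 6]
r3 m[L→φ0] = [6, 8]
r3 m[L→φ2] = [4, 12]
r3 m[L→φ6] = [2, 8]
r3 m[R→φ3] = [0, 0]
r3 m[J→φ0] = [10, 17]
r3 m[J→φ1] = [7, 15]
r3 m[J→φ4] = [4, 10]
r3 m[J→φ5] = [9, 9]
r3 m[C→φ2] = [1, 3]
r3 m[C→φ3] = [2, 2]
r3 m[E→φ1] = [0, 0]
r4 m[φ0→L] = [10, 17]
r4 m[φ0→J] = [6, 6]
r4 m[φ1→J] = [3, 2]
r4 m[φ1→E] = [12, 10]
r4 m[φ2→L] = [5, 3]
r4 m[φ2→C] = [13, 6]
r4 m[φ3→R] = [3, 6]
r4 m[φ3→C] = [1, 3]
r4 m[φ4→J] = [6, 7]
r4 m[φ5→J] = [1, 8]
r4 m[φ6→L] = [4, 6]
r4 m[L→φ0] = [9, 9]
r4 m[L→φ2] = [14, 23]
r4 m[L→φ6] = [15, 20]
r4 m[R→φ3] = [0, 0]
r4 m[J→φ0] = [10, 17]
r4 m[J→φ1] = [13, 21]
r4 m[J→φ4] = [10, 16]
r4 m[J→φ5] = [15, 15]
r4 m[C→φ2] = [1, 3]
r4 m[C→φ3] = [13, 6]
r4 m[E→φ1] = [0, 0]
r5 m[φ0→L] = [10, 17]
r5 m[φ0→J] = [9, 9]
r5 m[φ1→J] = [3, 2]
r5 m[φ1→E] = [18, 16]
r5 m[φ2→L] = [5, 3]
r5 m[φ2→C] = [23, 16]
r5 m[φ3→R] = [9, 10]
r5 m[φ3→C] = [1, 3]
r5 m[φ4→J] = [6, 7]
r5 m[φ5→J] = [1, 8]
r5 m[φ6→L] = [4, 6]
r5 m[L→φ0] = [9, 9]
r5 m[L→φ2] = [14, 23]
r5 m[L→φ6] = [15, 20]
r5 m[R→φ3] = [0, 0]
r5 m[J→φ0] = [10, 17]
r5 m[J→φ1] = [13, 21]
r5 m[J→φ4] = [10, 16]
r5 m[J→φ5] = [15, 15]
r5 m[C→φ2] = [1, 3]
r5 m[C→φ3] = [13, 6]
r5 m[E→φ1] = [0, 0]
r6 m[φ0→L] = [10, 17]
r6 m[φ0→J] = [9, 9]
r6 m[φ1→J] = [3, 2]
r6 m[φ1→E] = [18, 16]
r6 m[φ2→L] = [5, 3]
r6 m[φ2→C] = [23, 16]
r6 m[φ3→R] = [9, 10]
r6 m[φ3→C] = [1, 3]
r6 m[φ4→J] = [6, 7]
r6 m[φ5→J] = [1, 8]
r6 m[φ6→L] = [4, 6]
r6 m[L→φ0] = [9, 9]
r6 m[L→φ2] = [14, 23]
r6 m[L→φ6] = [15, 20]
r6 m[R→φ3] = [0, 0]
r6 m[J→φ0] = [10, 17]
r6 m[J→φ1] = [16, 24]
r6 m[J→φ4] = [13, 19]
r6 m[J→φ5] = [18, 18]
r6 m[C→φ2] = [1, 3]
r6 m[C→φ3] = [23, 16]
r6 m[E→φ1] = [0, 0]
r7 m[φ0→L] = [10, 17]
r7 m[φ0→J] = [9, 9]
r7 m[φ1→J] = [3, 2]
r7 m[φ1→E] = [21, 19]
r7 m[φ2→L] = [5, 3]
r7 m[φ2→C] = [23, 16]
r7 m[φ3→R] = [19, 20]
r7 m[φ3→C] = [1, 3]
r7 m[φ4→J] = [6, 7]
r7 m[φ5→J] = [1, 8]
r7 m[φ6→L] = [4, 6]
r7 m[L→φ0] = [9, 9]
r7 m[L→φ2] = [14, 23]
r7 m[L→φ6] = [15, 20]
r7 m[R→φ3] = [0, 0]
r7 m[J→φ0] = [10, 17]
r7 m[J→φ1] = [16, 24]
r7 m[J→φ4] = [13, 19]
r7 m[J→φ5] = [18, 18]
r7 m[C→φ2] = [1, 3]
r7 m[C→φ3] = [23, 16]
r7 m[E→φ1] = [0, 0]
r8 m[φ0→L] = [10, 17]
r8 m[φ0→J] = [9, 9]
r8 m[φ1→J] = [3, 2]
r8 m[φ1→E] = [21, 19]
r8 m[φ2→L] = [5, 3]
r8 m[φ2→C] = [23, 16]
r8 m[φ3→R] = [19, 20]
r8 m[φ3→C] = [1, 3]
r8 m[φ4→J] = [6, 7]
r8 m[φ5→J] = [1, 8]
r8 m[φ6→L] = [4, 6]
r8 m[L→φ0] = [9, 9]
r8 m[L→φ2] = [14, 23]
r8 m[L→φ6] = [15, 20]
r8 m[R→φ3] = [0, 0]
r8 m[J→φ0] = [10, 17]
r8 m[J→φ1] = [16, 24]
r8 m[J→φ4] = [13, 19]
r8 m[J→φ5] = [18, 18]
r8 m[C→φ2] = [1, 3]
r8 m[C→φ3] = [23, 16]
r8 m[E→φ1] = [0, 0]
fixed point reached at round 8
traceback from L: (L=0, R=0, J=0, C=1, E=1), score=19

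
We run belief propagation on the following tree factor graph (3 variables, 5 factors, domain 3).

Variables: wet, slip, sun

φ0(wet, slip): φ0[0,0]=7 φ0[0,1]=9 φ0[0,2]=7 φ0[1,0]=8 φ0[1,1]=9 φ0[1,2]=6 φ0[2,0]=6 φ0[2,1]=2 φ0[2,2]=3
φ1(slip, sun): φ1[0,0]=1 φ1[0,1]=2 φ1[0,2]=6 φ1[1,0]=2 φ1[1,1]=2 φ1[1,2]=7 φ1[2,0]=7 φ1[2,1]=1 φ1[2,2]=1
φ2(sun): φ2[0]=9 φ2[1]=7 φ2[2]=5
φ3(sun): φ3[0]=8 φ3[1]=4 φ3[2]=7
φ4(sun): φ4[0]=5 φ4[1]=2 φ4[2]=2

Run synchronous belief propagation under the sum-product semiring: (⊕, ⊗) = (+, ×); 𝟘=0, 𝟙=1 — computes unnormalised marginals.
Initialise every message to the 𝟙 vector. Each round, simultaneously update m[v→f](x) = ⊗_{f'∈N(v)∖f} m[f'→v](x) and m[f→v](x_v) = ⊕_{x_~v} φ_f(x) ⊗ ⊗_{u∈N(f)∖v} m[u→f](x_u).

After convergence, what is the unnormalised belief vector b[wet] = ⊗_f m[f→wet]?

init: all messages = 𝟙 over 3 values
r1 m[φ0→wet] = [23, 23, 11]
r1 m[φ0→slip] = [21, 20, 16]
r1 m[φ1→slip] = [9, 11, 9]
r1 m[φ1→sun] = [10, 5, 14]
r1 m[φ2→sun] = [9, 7, 5]
r1 m[φ3→sun] = [8, 4, 7]
r1 m[φ4→sun] = [5, 2, 2]
r1 m[wet→φ0] = [1, 1, 1]
r1 m[slip→φ0] = [1, 1, 1]
r1 m[slip→φ1] = [1, 1, 1]
r1 m[sun→φ1] = [1, 1, 1]
r1 m[sun→φ2] = [1, 1, 1]
r1 m[sun→φ3] = [1, 1, 1]
r1 m[sun→φ4] = [1, 1, 1]
r2 m[φ0→wet] = [23, 23, 11]
r2 m[φ0→slip] = [21, 20, 16]
r2 m[φ1→slip] = [9, 11, 9]
r2 m[φ1→sun] = [10, 5, 14]
r2 m[φ2→sun] = [9, 7, 5]
r2 m[φ3→sun] = [8, 4, 7]
r2 m[φ4→sun] = [5, 2, 2]
r2 m[wet→φ0] = [1, 1, 1]
r2 m[slip→φ0] = [9, 11, 9]
r2 m[slip→φ1] = [21, 20, 16]
r2 m[sun→φ1] = [360, 56, 70]
r2 m[sun→φ2] = [400, 40, 196]
r2 m[sun→φ3] = [450, 70, 140]
r2 m[sun→φ4] = [720, 140, 490]
r3 m[φ0→wet] = [225, 225, 103]
r3 m[φ0→slip] = [21, 20, 16]
r3 m[φ1→slip] = [892, 1322, 2646]
r3 m[φ1→sun] = [173, 98, 282]
r3 m[φ2→sun] = [9, 7, 5]
r3 m[φ3→sun] = [8, 4, 7]
r3 m[φ4→sun] = [5, 2, 2]
r3 m[wet→φ0] = [1, 1, 1]
r3 m[slip→φ0] = [9, 11, 9]
r3 m[slip→φ1] = [21, 20, 16]
r3 m[sun→φ1] = [360, 56, 70]
r3 m[sun→φ2] = [400, 40, 196]
r3 m[sun→φ3] = [450, 70, 140]
r3 m[sun→φ4] = [720, 140, 490]
r4 m[φ0→wet] = [225, 225, 103]
r4 m[φ0→slip] = [21, 20, 16]
r4 m[φ1→slip] = [892, 1322, 2646]
r4 m[φ1→sun] = [173, 98, 282]
r4 m[φ2→sun] = [9, 7, 5]
r4 m[φ3→sun] = [8, 4, 7]
r4 m[φ4→sun] = [5, 2, 2]
r4 m[wet→φ0] = [1, 1, 1]
r4 m[slip→φ0] = [892, 1322, 2646]
r4 m[slip→φ1] = [21, 20, 16]
r4 m[sun→φ1] = [360, 56, 70]
r4 m[sun→φ2] = [6920, 784, 3948]
r4 m[sun→φ3] = [7785, 1372, 2820]
r4 m[sun→φ4] = [12456, 2744, 9870]
r5 m[φ0→wet] = [36664, 34910, 15934]
r5 m[φ0→slip] = [21, 20, 16]
r5 m[φ1→slip] = [892, 1322, 2646]
r5 m[φ1→sun] = [173, 98, 282]
r5 m[φ2→sun] = [9, 7, 5]
r5 m[φ3→sun] = [8, 4, 7]
r5 m[φ4→sun] = [5, 2, 2]
r5 m[wet→φ0] = [1, 1, 1]
r5 m[slip→φ0] = [892, 1322, 2646]
r5 m[slip→φ1] = [21, 20, 16]
r5 m[sun→φ1] = [360, 56, 70]
r5 m[sun→φ2] = [6920, 784, 3948]
r5 m[sun→φ3] = [7785, 1372, 2820]
r5 m[sun→φ4] = [12456, 2744, 9870]
r6 m[φ0→wet] = [36664, 34910, 15934]
r6 m[φ0→slip] = [21, 20, 16]
r6 m[φ1→slip] = [892, 1322, 2646]
r6 m[φ1→sun] = [173, 98, 282]
r6 m[φ2→sun] = [9, 7, 5]
r6 m[φ3→sun] = [8, 4, 7]
r6 m[φ4→sun] = [5, 2, 2]
r6 m[wet→φ0] = [1, 1, 1]
r6 m[slip→φ0] = [892, 1322, 2646]
r6 m[slip→φ1] = [21, 20, 16]
r6 m[sun→φ1] = [360, 56, 70]
r6 m[sun→φ2] = [6920, 784, 3948]
r6 m[sun→φ3] = [7785, 1372, 2820]
r6 m[sun→φ4] = [12456, 2744, 9870]
fixed point reached at round 6
b[wet] = ⊗ incoming = [36664, 34910, 15934]

b[wet] = [36664, 34910, 15934]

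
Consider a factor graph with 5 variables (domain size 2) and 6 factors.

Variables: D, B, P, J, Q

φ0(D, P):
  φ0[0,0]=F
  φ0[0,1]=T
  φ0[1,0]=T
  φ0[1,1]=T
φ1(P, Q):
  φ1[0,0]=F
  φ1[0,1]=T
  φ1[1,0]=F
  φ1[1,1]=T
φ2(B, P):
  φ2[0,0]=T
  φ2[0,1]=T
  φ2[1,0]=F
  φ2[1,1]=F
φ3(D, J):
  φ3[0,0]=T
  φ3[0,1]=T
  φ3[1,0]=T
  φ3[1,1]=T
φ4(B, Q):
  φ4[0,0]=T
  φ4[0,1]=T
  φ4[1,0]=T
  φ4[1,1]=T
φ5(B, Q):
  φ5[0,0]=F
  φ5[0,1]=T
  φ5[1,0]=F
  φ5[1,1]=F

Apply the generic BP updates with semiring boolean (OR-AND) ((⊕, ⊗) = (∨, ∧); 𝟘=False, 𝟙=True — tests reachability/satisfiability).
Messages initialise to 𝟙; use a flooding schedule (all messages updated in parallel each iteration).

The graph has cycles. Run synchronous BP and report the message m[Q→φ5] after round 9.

init: all messages = 𝟙 over 2 values
r1 m[φ0→D] = [T, T]
r1 m[φ0→P] = [T, T]
r1 m[φ1→P] = [T, T]
r1 m[φ1→Q] = [F, T]
r1 m[φ2→B] = [T, F]
r1 m[φ2→P] = [T, T]
r1 m[φ3→D] = [T, T]
r1 m[φ3→J] = [T, T]
r1 m[φ4→B] = [T, T]
r1 m[φ4→Q] = [T, T]
r1 m[φ5→B] = [T, F]
r1 m[φ5→Q] = [F, T]
r1 m[D→φ0] = [T, T]
r1 m[D→φ3] = [T, T]
r1 m[B→φ2] = [T, T]
r1 m[B→φ4] = [T, T]
r1 m[B→φ5] = [T, T]
r1 m[P→φ0] = [T, T]
r1 m[P→φ1] = [T, T]
r1 m[P→φ2] = [T, T]
r1 m[J→φ3] = [T, T]
r1 m[Q→φ1] = [T, T]
r1 m[Q→φ4] = [T, T]
r1 m[Q→φ5] = [T, T]
r2 m[φ0→D] = [T, T]
r2 m[φ0→P] = [T, T]
r2 m[φ1→P] = [T, T]
r2 m[φ1→Q] = [F, T]
r2 m[φ2→B] = [T, F]
r2 m[φ2→P] = [T, T]
r2 m[φ3→D] = [T, T]
r2 m[φ3→J] = [T, T]
r2 m[φ4→B] = [T, T]
r2 m[φ4→Q] = [T, T]
r2 m[φ5→B] = [T, F]
r2 m[φ5→Q] = [F, T]
r2 m[D→φ0] = [T, T]
r2 m[D→φ3] = [T, T]
r2 m[B→φ2] = [T, F]
r2 m[B→φ4] = [T, F]
r2 m[B→φ5] = [T, F]
r2 m[P→φ0] = [T, T]
r2 m[P→φ1] = [T, T]
r2 m[P→φ2] = [T, T]
r2 m[J→φ3] = [T, T]
r2 m[Q→φ1] = [F, T]
r2 m[Q→φ4] = [F, T]
r2 m[Q→φ5] = [F, T]
r3 m[φ0→D] = [T, T]
r3 m[φ0→P] = [T, T]
r3 m[φ1→P] = [T, T]
r3 m[φ1→Q] = [F, T]
r3 m[φ2→B] = [T, F]
r3 m[φ2→P] = [T, T]
r3 m[φ3→D] = [T, T]
r3 m[φ3→J] = [T, T]
r3 m[φ4→B] = [T, T]
r3 m[φ4→Q] = [T, T]
r3 m[φ5→B] = [T, F]
r3 m[φ5→Q] = [F, T]
r3 m[D→φ0] = [T, T]
r3 m[D→φ3] = [T, T]
r3 m[B→φ2] = [T, F]
r3 m[B→φ4] = [T, F]
r3 m[B→φ5] = [T, F]
r3 m[P→φ0] = [T, T]
r3 m[P→φ1] = [T, T]
r3 m[P→φ2] = [T, T]
r3 m[J→φ3] = [T, T]
r3 m[Q→φ1] = [F, T]
r3 m[Q→φ4] = [F, T]
r3 m[Q→φ5] = [F, T]
r4 m[φ0→D] = [T, T]
r4 m[φ0→P] = [T, T]
r4 m[φ1→P] = [T, T]
r4 m[φ1→Q] = [F, T]
r4 m[φ2→B] = [T, F]
r4 m[φ2→P] = [T, T]
r4 m[φ3→D] = [T, T]
r4 m[φ3→J] = [T, T]
r4 m[φ4→B] = [T, T]
r4 m[φ4→Q] = [T, T]
r4 m[φ5→B] = [T, F]
r4 m[φ5→Q] = [F, T]
r4 m[D→φ0] = [T, T]
r4 m[D→φ3] = [T, T]
r4 m[B→φ2] = [T, F]
r4 m[B→φ4] = [T, F]
r4 m[B→φ5] = [T, F]
r4 m[P→φ0] = [T, T]
r4 m[P→φ1] = [T, T]
r4 m[P→φ2] = [T, T]
r4 m[J→φ3] = [T, T]
r4 m[Q→φ1] = [F, T]
r4 m[Q→φ4] = [F, T]
r4 m[Q→φ5] = [F, T]
r5 m[φ0→D] = [T, T]
r5 m[φ0→P] = [T, T]
r5 m[φ1→P] = [T, T]
r5 m[φ1→Q] = [F, T]
r5 m[φ2→B] = [T, F]
r5 m[φ2→P] = [T, T]
r5 m[φ3→D] = [T, T]
r5 m[φ3→J] = [T, T]
r5 m[φ4→B] = [T, T]
r5 m[φ4→Q] = [T, T]
r5 m[φ5→B] = [T, F]
r5 m[φ5→Q] = [F, T]
r5 m[D→φ0] = [T, T]
r5 m[D→φ3] = [T, T]
r5 m[B→φ2] = [T, F]
r5 m[B→φ4] = [T, F]
r5 m[B→φ5] = [T, F]
r5 m[P→φ0] = [T, T]
r5 m[P→φ1] = [T, T]
r5 m[P→φ2] = [T, T]
r5 m[J→φ3] = [T, T]
r5 m[Q→φ1] = [F, T]
r5 m[Q→φ4] = [F, T]
r5 m[Q→φ5] = [F, T]
r6 m[φ0→D] = [T, T]
r6 m[φ0→P] = [T, T]
r6 m[φ1→P] = [T, T]
r6 m[φ1→Q] = [F, T]
r6 m[φ2→B] = [T, F]
r6 m[φ2→P] = [T, T]
r6 m[φ3→D] = [T, T]
r6 m[φ3→J] = [T, T]
r6 m[φ4→B] = [T, T]
r6 m[φ4→Q] = [T, T]
r6 m[φ5→B] = [T, F]
r6 m[φ5→Q] = [F, T]
r6 m[D→φ0] = [T, T]
r6 m[D→φ3] = [T, T]
r6 m[B→φ2] = [T, F]
r6 m[B→φ4] = [T, F]
r6 m[B→φ5] = [T, F]
r6 m[P→φ0] = [T, T]
r6 m[P→φ1] = [T, T]
r6 m[P→φ2] = [T, T]
r6 m[J→φ3] = [T, T]
r6 m[Q→φ1] = [F, T]
r6 m[Q→φ4] = [F, T]
r6 m[Q→φ5] = [F, T]
r7 m[φ0→D] = [T, T]
r7 m[φ0→P] = [T, T]
r7 m[φ1→P] = [T, T]
r7 m[φ1→Q] = [F, T]
r7 m[φ2→B] = [T, F]
r7 m[φ2→P] = [T, T]
r7 m[φ3→D] = [T, T]
r7 m[φ3→J] = [T, T]
r7 m[φ4→B] = [T, T]
r7 m[φ4→Q] = [T, T]
r7 m[φ5→B] = [T, F]
r7 m[φ5→Q] = [F, T]
r7 m[D→φ0] = [T, T]
r7 m[D→φ3] = [T, T]
r7 m[B→φ2] = [T, F]
r7 m[B→φ4] = [T, F]
r7 m[B→φ5] = [T, F]
r7 m[P→φ0] = [T, T]
r7 m[P→φ1] = [T, T]
r7 m[P→φ2] = [T, T]
r7 m[J→φ3] = [T, T]
r7 m[Q→φ1] = [F, T]
r7 m[Q→φ4] = [F, T]
r7 m[Q→φ5] = [F, T]
r8 m[φ0→D] = [T, T]
r8 m[φ0→P] = [T, T]
r8 m[φ1→P] = [T, T]
r8 m[φ1→Q] = [F, T]
r8 m[φ2→B] = [T, F]
r8 m[φ2→P] = [T, T]
r8 m[φ3→D] = [T, T]
r8 m[φ3→J] = [T, T]
r8 m[φ4→B] = [T, T]
r8 m[φ4→Q] = [T, T]
r8 m[φ5→B] = [T, F]
r8 m[φ5→Q] = [F, T]
r8 m[D→φ0] = [T, T]
r8 m[D→φ3] = [T, T]
r8 m[B→φ2] = [T, F]
r8 m[B→φ4] = [T, F]
r8 m[B→φ5] = [T, F]
r8 m[P→φ0] = [T, T]
r8 m[P→φ1] = [T, T]
r8 m[P→φ2] = [T, T]
r8 m[J→φ3] = [T, T]
r8 m[Q→φ1] = [F, T]
r8 m[Q→φ4] = [F, T]
r8 m[Q→φ5] = [F, T]
r9 m[φ0→D] = [T, T]
r9 m[φ0→P] = [T, T]
r9 m[φ1→P] = [T, T]
r9 m[φ1→Q] = [F, T]
r9 m[φ2→B] = [T, F]
r9 m[φ2→P] = [T, T]
r9 m[φ3→D] = [T, T]
r9 m[φ3→J] = [T, T]
r9 m[φ4→B] = [T, T]
r9 m[φ4→Q] = [T, T]
r9 m[φ5→B] = [T, F]
r9 m[φ5→Q] = [F, T]
r9 m[D→φ0] = [T, T]
r9 m[D→φ3] = [T, T]
r9 m[B→φ2] = [T, F]
r9 m[B→φ4] = [T, F]
r9 m[B→φ5] = [T, F]
r9 m[P→φ0] = [T, T]
r9 m[P→φ1] = [T, T]
r9 m[P→φ2] = [T, T]
r9 m[J→φ3] = [T, T]
r9 m[Q→φ1] = [F, T]
r9 m[Q→φ4] = [F, T]
r9 m[Q→φ5] = [F, T]
fixed point reached at round 3

message @ round 9 = [F, T]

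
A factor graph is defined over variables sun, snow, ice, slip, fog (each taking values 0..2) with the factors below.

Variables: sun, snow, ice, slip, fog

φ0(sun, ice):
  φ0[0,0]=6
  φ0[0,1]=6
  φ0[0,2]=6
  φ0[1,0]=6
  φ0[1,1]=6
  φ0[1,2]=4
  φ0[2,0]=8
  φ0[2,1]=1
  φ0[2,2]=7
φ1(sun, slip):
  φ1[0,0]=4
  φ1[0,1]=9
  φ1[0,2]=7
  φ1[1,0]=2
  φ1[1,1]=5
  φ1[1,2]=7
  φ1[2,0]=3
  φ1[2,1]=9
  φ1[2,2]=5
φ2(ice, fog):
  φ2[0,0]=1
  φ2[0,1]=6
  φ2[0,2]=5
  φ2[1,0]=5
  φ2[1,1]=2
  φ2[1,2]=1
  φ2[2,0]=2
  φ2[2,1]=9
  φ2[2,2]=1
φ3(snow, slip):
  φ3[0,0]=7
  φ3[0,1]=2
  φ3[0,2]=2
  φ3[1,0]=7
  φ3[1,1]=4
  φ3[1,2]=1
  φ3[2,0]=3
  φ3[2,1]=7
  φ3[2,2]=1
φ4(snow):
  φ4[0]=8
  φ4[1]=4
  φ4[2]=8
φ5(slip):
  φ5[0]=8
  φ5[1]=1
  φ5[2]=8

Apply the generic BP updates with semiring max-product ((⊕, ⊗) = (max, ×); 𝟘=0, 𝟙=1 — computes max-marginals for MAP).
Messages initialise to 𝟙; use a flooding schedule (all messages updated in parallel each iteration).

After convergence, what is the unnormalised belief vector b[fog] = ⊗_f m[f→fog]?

init: all messages = 𝟙 over 3 values
r1 m[φ0→sun] = [6, 6, 8]
r1 m[φ0→ice] = [8, 6, 7]
r1 m[φ1→sun] = [9, 7, 9]
r1 m[φ1→slip] = [4, 9, 7]
r1 m[φ2→ice] = [6, 5, 9]
r1 m[φ2→fog] = [5, 9, 5]
r1 m[φ3→snow] = [7, 7, 7]
r1 m[φ3→slip] = [7, 7, 2]
r1 m[φ4→snow] = [8, 4, 8]
r1 m[φ5→slip] = [8, 1, 8]
r1 m[sun→φ0] = [1, 1, 1]
r1 m[sun→φ1] = [1, 1, 1]
r1 m[snow→φ3] = [1, 1, 1]
r1 m[snow→φ4] = [1, 1, 1]
r1 m[ice→φ0] = [1, 1, 1]
r1 m[ice→φ2] = [1, 1, 1]
r1 m[slip→φ1] = [1, 1, 1]
r1 m[slip→φ3] = [1, 1, 1]
r1 m[slip→φ5] = [1, 1, 1]
r1 m[fog→φ2] = [1, 1, 1]
r2 m[φ0→sun] = [6, 6, 8]
r2 m[φ0→ice] = [8, 6, 7]
r2 m[φ1→sun] = [9, 7, 9]
r2 m[φ1→slip] = [4, 9, 7]
r2 m[φ2→ice] = [6, 5, 9]
r2 m[φ2→fog] = [5, 9, 5]
r2 m[φ3→snow] = [7, 7, 7]
r2 m[φ3→slip] = [7, 7, 2]
r2 m[φ4→snow] = [8, 4, 8]
r2 m[φ5→slip] = [8, 1, 8]
r2 m[sun→φ0] = [9, 7, 9]
r2 m[sun→φ1] = [6, 6, 8]
r2 m[snow→φ3] = [8, 4, 8]
r2 m[snow→φ4] = [7, 7, 7]
r2 m[ice→φ0] = [6, 5, 9]
r2 m[ice→φ2] = [8, 6, 7]
r2 m[slip→φ1] = [56, 7, 16]
r2 m[slip→φ3] = [32, 9, 56]
r2 m[slip→φ5] = [28, 63, 14]
r2 m[fog→φ2] = [1, 1, 1]
r3 m[φ0→sun] = [54, 36, 63]
r3 m[φ0→ice] = [72, 54, 63]
r3 m[φ1→sun] = [224, 112, 168]
r3 m[φ1→slip] = [24, 72, 42]
r3 m[φ2→ice] = [6, 5, 9]
r3 m[φ2→fog] = [30, 63, 40]
r3 m[φ3→snow] = [224, 224, 96]
r3 m[φ3→slip] = [56, 56, 16]
r3 m[φ4→snow] = [8, 4, 8]
r3 m[φ5→slip] = [8, 1, 8]
r3 m[sun→φ0] = [9, 7, 9]
r3 m[sun→φ1] = [6, 6, 8]
r3 m[snow→φ3] = [8, 4, 8]
r3 m[snow→φ4] = [7, 7, 7]
r3 m[ice→φ0] = [6, 5, 9]
r3 m[ice→φ2] = [8, 6, 7]
r3 m[slip→φ1] = [56, 7, 16]
r3 m[slip→φ3] = [32, 9, 56]
r3 m[slip→φ5] = [28, 63, 14]
r3 m[fog→φ2] = [1, 1, 1]
r4 m[φ0→sun] = [54, 36, 63]
r4 m[φ0→ice] = [72, 54, 63]
r4 m[φ1→sun] = [224, 112, 168]
r4 m[φ1→slip] = [24, 72, 42]
r4 m[φ2→ice] = [6, 5, 9]
r4 m[φ2→fog] = [30, 63, 40]
r4 m[φ3→snow] = [224, 224, 96]
r4 m[φ3→slip] = [56, 56, 16]
r4 m[φ4→snow] = [8, 4, 8]
r4 m[φ5→slip] = [8, 1, 8]
r4 m[sun→φ0] = [224, 112, 168]
r4 m[sun→φ1] = [54, 36, 63]
r4 m[snow→φ3] = [8, 4, 8]
r4 m[snow→φ4] = [224, 224, 96]
r4 m[ice→φ0] = [6, 5, 9]
r4 m[ice→φ2] = [72, 54, 63]
r4 m[slip→φ1] = [448, 56, 128]
r4 m[slip→φ3] = [192, 72, 336]
r4 m[slip→φ5] = [1344, 4032, 672]
r4 m[fog→φ2] = [1, 1, 1]
r5 m[φ0→sun] = [54, 36, 63]
r5 m[φ0→ice] = [1344, 1344, 1344]
r5 m[φ1→sun] = [1792, 896, 1344]
r5 m[φ1→slip] = [216, 567, 378]
r5 m[φ2→ice] = [6, 5, 9]
r5 m[φ2→fog] = [270, 567, 360]
r5 m[φ3→snow] = [1344, 1344, 576]
r5 m[φ3→slip] = [56, 56, 16]
r5 m[φ4→snow] = [8, 4, 8]
r5 m[φ5→slip] = [8, 1, 8]
r5 m[sun→φ0] = [224, 112, 168]
r5 m[sun→φ1] = [54, 36, 63]
r5 m[snow→φ3] = [8, 4, 8]
r5 m[snow→φ4] = [224, 224, 96]
r5 m[ice→φ0] = [6, 5, 9]
r5 m[ice→φ2] = [72, 54, 63]
r5 m[slip→φ1] = [448, 56, 128]
r5 m[slip→φ3] = [192, 72, 336]
r5 m[slip→φ5] = [1344, 4032, 672]
r5 m[fog→φ2] = [1, 1, 1]
r6 m[φ0→sun] = [54, 36, 63]
r6 m[φ0→ice] = [1344, 1344, 1344]
r6 m[φ1→sun] = [1792, 896, 1344]
r6 m[φ1→slip] = [216, 567, 378]
r6 m[φ2→ice] = [6, 5, 9]
r6 m[φ2→fog] = [270, 567, 360]
r6 m[φ3→snow] = [1344, 1344, 576]
r6 m[φ3→slip] = [56, 56, 16]
r6 m[φ4→snow] = [8, 4, 8]
r6 m[φ5→slip] = [8, 1, 8]
r6 m[sun→φ0] = [1792, 896, 1344]
r6 m[sun→φ1] = [54, 36, 63]
r6 m[snow→φ3] = [8, 4, 8]
r6 m[snow→φ4] = [1344, 1344, 576]
r6 m[ice→φ0] = [6, 5, 9]
r6 m[ice→φ2] = [1344, 1344, 1344]
r6 m[slip→φ1] = [448, 56, 128]
r6 m[slip→φ3] = [1728, 567, 3024]
r6 m[slip→φ5] = [12096, 31752, 6048]
r6 m[fog→φ2] = [1, 1, 1]
r7 m[φ0→sun] = [54, 36, 63]
r7 m[φ0→ice] = [10752, 10752, 10752]
r7 m[φ1→sun] = [1792, 896, 1344]
r7 m[φ1→slip] = [216, 567, 378]
r7 m[φ2→ice] = [6, 5, 9]
r7 m[φ2→fog] = [6720, 12096, 6720]
r7 m[φ3→snow] = [12096, 12096, 5184]
r7 m[φ3→slip] = [56, 56, 16]
r7 m[φ4→snow] = [8, 4, 8]
r7 m[φ5→slip] = [8, 1, 8]
r7 m[sun→φ0] = [1792, 896, 1344]
r7 m[sun→φ1] = [54, 36, 63]
r7 m[snow→φ3] = [8, 4, 8]
r7 m[snow→φ4] = [1344, 1344, 576]
r7 m[ice→φ0] = [6, 5, 9]
r7 m[ice→φ2] = [1344, 1344, 1344]
r7 m[slip→φ1] = [448, 56, 128]
r7 m[slip→φ3] = [1728, 567, 3024]
r7 m[slip→φ5] = [12096, 31752, 6048]
r7 m[fog→φ2] = [1, 1, 1]
r8 m[φ0→sun] = [54, 36, 63]
r8 m[φ0→ice] = [10752, 10752, 10752]
r8 m[φ1→sun] = [1792, 896, 1344]
r8 m[φ1→slip] = [216, 567, 378]
r8 m[φ2→ice] = [6, 5, 9]
r8 m[φ2→fog] = [6720, 12096, 6720]
r8 m[φ3→snow] = [12096, 12096, 5184]
r8 m[φ3→slip] = [56, 56, 16]
r8 m[φ4→snow] = [8, 4, 8]
r8 m[φ5→slip] = [8, 1, 8]
r8 m[sun→φ0] = [1792, 896, 1344]
r8 m[sun→φ1] = [54, 36, 63]
r8 m[snow→φ3] = [8, 4, 8]
r8 m[snow→φ4] = [12096, 12096, 5184]
r8 m[ice→φ0] = [6, 5, 9]
r8 m[ice→φ2] = [10752, 10752, 10752]
r8 m[slip→φ1] = [448, 56, 128]
r8 m[slip→φ3] = [1728, 567, 3024]
r8 m[slip→φ5] = [12096, 31752, 6048]
r8 m[fog→φ2] = [1, 1, 1]
r9 m[φ0→sun] = [54, 36, 63]
r9 m[φ0→ice] = [10752, 10752, 10752]
r9 m[φ1→sun] = [1792, 896, 1344]
r9 m[φ1→slip] = [216, 567, 378]
r9 m[φ2→ice] = [6, 5, 9]
r9 m[φ2→fog] = [53760, 96768, 53760]
r9 m[φ3→snow] = [12096, 12096, 5184]
r9 m[φ3→slip] = [56, 56, 16]
r9 m[φ4→snow] = [8, 4, 8]
r9 m[φ5→slip] = [8, 1, 8]
r9 m[sun→φ0] = [1792, 896, 1344]
r9 m[sun→φ1] = [54, 36, 63]
r9 m[snow→φ3] = [8, 4, 8]
r9 m[snow→φ4] = [12096, 12096, 5184]
r9 m[ice→φ0] = [6, 5, 9]
r9 m[ice→φ2] = [10752, 10752, 10752]
r9 m[slip→φ1] = [448, 56, 128]
r9 m[slip→φ3] = [1728, 567, 3024]
r9 m[slip→φ5] = [12096, 31752, 6048]
r9 m[fog→φ2] = [1, 1, 1]
r10 m[φ0→sun] = [54, 36, 63]
r10 m[φ0→ice] = [10752, 10752, 10752]
r10 m[φ1→sun] = [1792, 896, 1344]
r10 m[φ1→slip] = [216, 567, 378]
r10 m[φ2→ice] = [6, 5, 9]
r10 m[φ2→fog] = [53760, 96768, 53760]
r10 m[φ3→snow] = [12096, 12096, 5184]
r10 m[φ3→slip] = [56, 56, 16]
r10 m[φ4→snow] = [8, 4, 8]
r10 m[φ5→slip] = [8, 1, 8]
r10 m[sun→φ0] = [1792, 896, 1344]
r10 m[sun→φ1] = [54, 36, 63]
r10 m[snow→φ3] = [8, 4, 8]
r10 m[snow→φ4] = [12096, 12096, 5184]
r10 m[ice→φ0] = [6, 5, 9]
r10 m[ice→φ2] = [10752, 10752, 10752]
r10 m[slip→φ1] = [448, 56, 128]
r10 m[slip→φ3] = [1728, 567, 3024]
r10 m[slip→φ5] = [12096, 31752, 6048]
r10 m[fog→φ2] = [1, 1, 1]
fixed point reached at round 10
b[fog] = ⊗ incoming = [53760, 96768, 53760]

b[fog] = [53760, 96768, 53760]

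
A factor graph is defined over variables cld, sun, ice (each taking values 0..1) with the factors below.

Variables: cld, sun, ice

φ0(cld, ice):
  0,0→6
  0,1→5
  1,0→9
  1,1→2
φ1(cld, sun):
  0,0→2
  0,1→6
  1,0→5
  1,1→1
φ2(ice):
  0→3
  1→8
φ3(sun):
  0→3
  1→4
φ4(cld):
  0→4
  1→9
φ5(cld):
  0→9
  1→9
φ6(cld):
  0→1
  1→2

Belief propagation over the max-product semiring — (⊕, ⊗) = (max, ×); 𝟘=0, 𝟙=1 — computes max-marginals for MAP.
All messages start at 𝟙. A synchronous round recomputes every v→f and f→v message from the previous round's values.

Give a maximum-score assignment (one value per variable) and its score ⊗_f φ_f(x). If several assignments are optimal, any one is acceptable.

init: all messages = 𝟙 over 2 values
r1 m[φ0→cld] = [6, 9]
r1 m[φ0→ice] = [9, 5]
r1 m[φ1→cld] = [6, 5]
r1 m[φ1→sun] = [5, 6]
r1 m[φ2→ice] = [3, 8]
r1 m[φ3→sun] = [3, 4]
r1 m[φ4→cld] = [4, 9]
r1 m[φ5→cld] = [9, 9]
r1 m[φ6→cld] = [1, 2]
r1 m[cld→φ0] = [1, 1]
r1 m[cld→φ1] = [1, 1]
r1 m[cld→φ4] = [1, 1]
r1 m[cld→φ5] = [1, 1]
r1 m[cld→φ6] = [1, 1]
r1 m[sun→φ1] = [1, 1]
r1 m[sun→φ3] = [1, 1]
r1 m[ice→φ0] = [1, 1]
r1 m[ice→φ2] = [1, 1]
r2 m[φ0→cld] = [6, 9]
r2 m[φ0→ice] = [9, 5]
r2 m[φ1→cld] = [6, 5]
r2 m[φ1→sun] = [5, 6]
r2 m[φ2→ice] = [3, 8]
r2 m[φ3→sun] = [3, 4]
r2 m[φ4→cld] = [4, 9]
r2 m[φ5→cld] = [9, 9]
r2 m[φ6→cld] = [1, 2]
r2 m[cld→φ0] = [216, 810]
r2 m[cld→φ1] = [216, 1458]
r2 m[cld→φ4] = [324, 810]
r2 m[cld→φ5] = [144, 810]
r2 m[cld→φ6] = [1296, 3645]
r2 m[sun→φ1] = [3, 4]
r2 m[sun→φ3] = [5, 6]
r2 m[ice→φ0] = [3, 8]
r2 m[ice→φ2] = [9, 5]
r3 m[φ0→cld] = [40, 27]
r3 m[φ0→ice] = [7290, 1620]
r3 m[φ1→cld] = [24, 15]
r3 m[φ1→sun] = [7290, 1458]
r3 m[φ2→ice] = [3, 8]
r3 m[φ3→sun] = [3, 4]
r3 m[φ4→cld] = [4, 9]
r3 m[φ5→cld] = [9, 9]
r3 m[φ6→cld] = [1, 2]
r3 m[cld→φ0] = [216, 810]
r3 m[cld→φ1] = [216, 1458]
r3 m[cld→φ4] = [324, 810]
r3 m[cld→φ5] = [144, 810]
r3 m[cld→φ6] = [1296, 3645]
r3 m[sun→φ1] = [3, 4]
r3 m[sun→φ3] = [5, 6]
r3 m[ice→φ0] = [3, 8]
r3 m[ice→φ2] = [9, 5]
r4 m[φ0→cld] = [40, 27]
r4 m[φ0→ice] = [7290, 1620]
r4 m[φ1→cld] = [24, 15]
r4 m[φ1→sun] = [7290, 1458]
r4 m[φ2→ice] = [3, 8]
r4 m[φ3→sun] = [3, 4]
r4 m[φ4→cld] = [4, 9]
r4 m[φ5→cld] = [9, 9]
r4 m[φ6→cld] = [1, 2]
r4 m[cld→φ0] = [864, 2430]
r4 m[cld→φ1] = [1440, 4374]
r4 m[cld→φ4] = [8640, 7290]
r4 m[cld→φ5] = [3840, 7290]
r4 m[cld→φ6] = [34560, 32805]
r4 m[sun→φ1] = [3, 4]
r4 m[sun→φ3] = [7290, 1458]
r4 m[ice→φ0] = [3, 8]
r4 m[ice→φ2] = [7290, 1620]
r5 m[φ0→cld] = [40, 27]
r5 m[φ0→ice] = [21870, 4860]
r5 m[φ1→cld] = [24, 15]
r5 m[φ1→sun] = [21870, 8640]
r5 m[φ2→ice] = [3, 8]
r5 m[φ3→sun] = [3, 4]
r5 m[φ4→cld] = [4, 9]
r5 m[φ5→cld] = [9, 9]
r5 m[φ6→cld] = [1, 2]
r5 m[cld→φ0] = [864, 2430]
r5 m[cld→φ1] = [1440, 4374]
r5 m[cld→φ4] = [8640, 7290]
r5 m[cld→φ5] = [3840, 7290]
r5 m[cld→φ6] = [34560, 32805]
r5 m[sun→φ1] = [3, 4]
r5 m[sun→φ3] = [7290, 1458]
r5 m[ice→φ0] = [3, 8]
r5 m[ice→φ2] = [7290, 1620]
r6 m[φ0→cld] = [40, 27]
r6 m[φ0→ice] = [21870, 4860]
r6 m[φ1→cld] = [24, 15]
r6 m[φ1→sun] = [21870, 8640]
r6 m[φ2→ice] = [3, 8]
r6 m[φ3→sun] = [3, 4]
r6 m[φ4→cld] = [4, 9]
r6 m[φ5→cld] = [9, 9]
r6 m[φ6→cld] = [1, 2]
r6 m[cld→φ0] = [864, 2430]
r6 m[cld→φ1] = [1440, 4374]
r6 m[cld→φ4] = [8640, 7290]
r6 m[cld→φ5] = [3840, 7290]
r6 m[cld→φ6] = [34560, 32805]
r6 m[sun→φ1] = [3, 4]
r6 m[sun→φ3] = [21870, 8640]
r6 m[ice→φ0] = [3, 8]
r6 m[ice→φ2] = [21870, 4860]
r7 m[φ0→cld] = [40, 27]
r7 m[φ0→ice] = [21870, 4860]
r7 m[φ1→cld] = [24, 15]
r7 m[φ1→sun] = [21870, 8640]
r7 m[φ2→ice] = [3, 8]
r7 m[φ3→sun] = [3, 4]
r7 m[φ4→cld] = [4, 9]
r7 m[φ5→cld] = [9, 9]
r7 m[φ6→cld] = [1, 2]
r7 m[cld→φ0] = [864, 2430]
r7 m[cld→φ1] = [1440, 4374]
r7 m[cld→φ4] = [8640, 7290]
r7 m[cld→φ5] = [3840, 7290]
r7 m[cld→φ6] = [34560, 32805]
r7 m[sun→φ1] = [3, 4]
r7 m[sun→φ3] = [21870, 8640]
r7 m[ice→φ0] = [3, 8]
r7 m[ice→φ2] = [21870, 4860]
fixed point reached at round 7
traceback from cld: (cld=1, sun=0, ice=0), score=65610

assignment: (cld=1, sun=0, ice=0); score = 65610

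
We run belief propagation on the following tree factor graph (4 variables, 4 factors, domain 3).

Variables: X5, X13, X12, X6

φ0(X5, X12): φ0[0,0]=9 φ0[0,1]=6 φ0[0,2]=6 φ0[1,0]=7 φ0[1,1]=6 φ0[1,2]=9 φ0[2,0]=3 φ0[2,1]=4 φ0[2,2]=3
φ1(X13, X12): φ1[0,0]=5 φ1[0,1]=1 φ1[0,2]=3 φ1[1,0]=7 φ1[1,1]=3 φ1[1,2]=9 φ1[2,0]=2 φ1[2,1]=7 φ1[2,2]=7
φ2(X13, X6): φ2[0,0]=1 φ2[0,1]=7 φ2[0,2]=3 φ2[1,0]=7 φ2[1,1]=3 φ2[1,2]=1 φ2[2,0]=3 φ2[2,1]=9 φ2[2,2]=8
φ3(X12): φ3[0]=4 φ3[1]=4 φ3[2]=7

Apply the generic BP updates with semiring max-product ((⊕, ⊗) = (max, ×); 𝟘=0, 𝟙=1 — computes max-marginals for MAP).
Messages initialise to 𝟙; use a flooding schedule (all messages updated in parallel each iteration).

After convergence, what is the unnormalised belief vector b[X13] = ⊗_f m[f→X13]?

init: all messages = 𝟙 over 3 values
r1 m[φ0→X5] = [9, 9, 4]
r1 m[φ0→X12] = [9, 6, 9]
r1 m[φ1→X13] = [5, 9, 7]
r1 m[φ1→X12] = [7, 7, 9]
r1 m[φ2→X13] = [7, 7, 9]
r1 m[φ2→X6] = [7, 9, 8]
r1 m[φ3→X12] = [4, 4, 7]
r1 m[X5→φ0] = [1, 1, 1]
r1 m[X13→φ1] = [1, 1, 1]
r1 m[X13→φ2] = [1, 1, 1]
r1 m[X12→φ0] = [1, 1, 1]
r1 m[X12→φ1] = [1, 1, 1]
r1 m[X12→φ3] = [1, 1, 1]
r1 m[X6→φ2] = [1, 1, 1]
r2 m[φ0→X5] = [9, 9, 4]
r2 m[φ0→X12] = [9, 6, 9]
r2 m[φ1→X13] = [5, 9, 7]
r2 m[φ1→X12] = [7, 7, 9]
r2 m[φ2→X13] = [7, 7, 9]
r2 m[φ2→X6] = [7, 9, 8]
r2 m[φ3→X12] = [4, 4, 7]
r2 m[X5→φ0] = [1, 1, 1]
r2 m[X13→φ1] = [7, 7, 9]
r2 m[X13→φ2] = [5, 9, 7]
r2 m[X12→φ0] = [28, 28, 63]
r2 m[X12→φ1] = [36, 24, 63]
r2 m[X12→φ3] = [63, 42, 81]
r2 m[X6→φ2] = [1, 1, 1]
r3 m[φ0→X5] = [378, 567, 189]
r3 m[φ0→X12] = [9, 6, 9]
r3 m[φ1→X13] = [189, 567, 441]
r3 m[φ1→X12] = [49, 63, 63]
r3 m[φ2→X13] = [7, 7, 9]
r3 m[φ2→X6] = [63, 63, 56]
r3 m[φ3→X12] = [4, 4, 7]
r3 m[X5→φ0] = [1, 1, 1]
r3 m[X13→φ1] = [7, 7, 9]
r3 m[X13→φ2] = [5, 9, 7]
r3 m[X12→φ0] = [28, 28, 63]
r3 m[X12→φ1] = [36, 24, 63]
r3 m[X12→φ3] = [63, 42, 81]
r3 m[X6→φ2] = [1, 1, 1]
r4 m[φ0→X5] = [378, 567, 189]
r4 m[φ0→X12] = [9, 6, 9]
r4 m[φ1→X13] = [189, 567, 441]
r4 m[φ1→X12] = [49, 63, 63]
r4 m[φ2→X13] = [7, 7, 9]
r4 m[φ2→X6] = [63, 63, 56]
r4 m[φ3→X12] = [4, 4, 7]
r4 m[X5→φ0] = [1, 1, 1]
r4 m[X13→φ1] = [7, 7, 9]
r4 m[X13→φ2] = [189, 567, 441]
r4 m[X12→φ0] = [196, 252, 441]
r4 m[X12→φ1] = [36, 24, 63]
r4 m[X12→φ3] = [441, 378, 567]
r4 m[X6→φ2] = [1, 1, 1]
r5 m[φ0→X5] = [2646, 3969, 1323]
r5 m[φ0→X12] = [9, 6, 9]
r5 m[φ1→X13] = [189, 567, 441]
r5 m[φ1→X12] = [49, 63, 63]
r5 m[φ2→X13] = [7, 7, 9]
r5 m[φ2→X6] = [3969, 3969, 3528]
r5 m[φ3→X12] = [4, 4, 7]
r5 m[X5→φ0] = [1, 1, 1]
r5 m[X13→φ1] = [7, 7, 9]
r5 m[X13→φ2] = [189, 567, 441]
r5 m[X12→φ0] = [196, 252, 441]
r5 m[X12→φ1] = [36, 24, 63]
r5 m[X12→φ3] = [441, 378, 567]
r5 m[X6→φ2] = [1, 1, 1]
r6 m[φ0→X5] = [2646, 3969, 1323]
r6 m[φ0→X12] = [9, 6, 9]
r6 m[φ1→X13] = [189, 567, 441]
r6 m[φ1→X12] = [49, 63, 63]
r6 m[φ2→X13] = [7, 7, 9]
r6 m[φ2→X6] = [3969, 3969, 3528]
r6 m[φ3→X12] = [4, 4, 7]
r6 m[X5→φ0] = [1, 1, 1]
r6 m[X13→φ1] = [7, 7, 9]
r6 m[X13→φ2] = [189, 567, 441]
r6 m[X12→φ0] = [196, 252, 441]
r6 m[X12→φ1] = [36, 24, 63]
r6 m[X12→φ3] = [441, 378, 567]
r6 m[X6→φ2] = [1, 1, 1]
fixed point reached at round 6
b[X13] = ⊗ incoming = [1323, 3969, 3969]

b[X13] = [1323, 3969, 3969]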